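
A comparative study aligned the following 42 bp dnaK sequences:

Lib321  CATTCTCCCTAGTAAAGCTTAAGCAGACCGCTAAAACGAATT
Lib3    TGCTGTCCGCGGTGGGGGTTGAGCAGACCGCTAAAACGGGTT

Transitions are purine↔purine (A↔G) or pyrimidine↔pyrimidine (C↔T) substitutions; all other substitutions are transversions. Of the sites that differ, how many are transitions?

Differing sites — 1:C/T (Ti); 2:A/G (Ti); 3:T/C (Ti); 5:C/G (Tv); 9:C/G (Tv); 10:T/C (Ti); 11:A/G (Ti); 14:A/G (Ti); 15:A/G (Ti); 16:A/G (Ti); 18:C/G (Tv); 21:A/G (Ti); 39:A/G (Ti); 40:A/G (Ti).
Of the 14 differences, 11 transitions and 3 transversions, so the answer is 11.

11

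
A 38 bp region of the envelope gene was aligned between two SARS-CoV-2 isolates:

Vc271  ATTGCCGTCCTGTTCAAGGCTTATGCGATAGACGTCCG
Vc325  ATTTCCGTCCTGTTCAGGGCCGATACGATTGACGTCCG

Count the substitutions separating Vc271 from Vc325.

6

Differing sites — 4:G/T; 17:A/G; 21:T/C; 22:T/G; 25:G/A; 30:A/T.
That gives 6 mismatches out of 38 aligned sites, so the Hamming distance is 6.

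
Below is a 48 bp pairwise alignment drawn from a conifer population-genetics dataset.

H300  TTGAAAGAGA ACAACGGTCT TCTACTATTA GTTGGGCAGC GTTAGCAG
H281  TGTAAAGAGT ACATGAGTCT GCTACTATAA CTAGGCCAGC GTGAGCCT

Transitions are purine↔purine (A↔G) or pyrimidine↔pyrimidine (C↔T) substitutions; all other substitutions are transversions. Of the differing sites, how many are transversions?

13

Mismatches occur at site 2 (T↔G, transversion), site 3 (G↔T, transversion), site 10 (A↔T, transversion), site 14 (A↔T, transversion), site 15 (C↔G, transversion), site 16 (G↔A, transition), site 21 (T↔G, transversion), site 29 (T↔A, transversion), site 31 (G↔C, transversion), site 33 (T↔A, transversion), site 36 (G↔C, transversion), site 43 (T↔G, transversion), site 47 (A↔C, transversion), site 48 (G↔T, transversion).
Of the 14 differences, 1 transition and 13 transversions, so the answer is 13.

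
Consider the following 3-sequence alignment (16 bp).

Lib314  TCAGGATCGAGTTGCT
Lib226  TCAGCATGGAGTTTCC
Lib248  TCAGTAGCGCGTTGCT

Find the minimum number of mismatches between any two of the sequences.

Pairwise Hamming distances:
  Lib314 vs Lib226: 4
  Lib314 vs Lib248: 3
  Lib226 vs Lib248: 6
The smallest is 3, between Lib314 and Lib248.

3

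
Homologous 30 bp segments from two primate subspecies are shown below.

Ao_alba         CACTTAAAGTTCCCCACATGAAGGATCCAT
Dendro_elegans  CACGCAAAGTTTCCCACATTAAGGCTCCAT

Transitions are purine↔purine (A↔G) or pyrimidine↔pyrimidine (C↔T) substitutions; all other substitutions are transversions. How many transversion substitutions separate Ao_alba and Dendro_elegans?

Differing sites — 4:T/G (Tv); 5:T/C (Ti); 12:C/T (Ti); 20:G/T (Tv); 25:A/C (Tv).
Of the 5 differences, 2 transitions and 3 transversions, so the answer is 3.

3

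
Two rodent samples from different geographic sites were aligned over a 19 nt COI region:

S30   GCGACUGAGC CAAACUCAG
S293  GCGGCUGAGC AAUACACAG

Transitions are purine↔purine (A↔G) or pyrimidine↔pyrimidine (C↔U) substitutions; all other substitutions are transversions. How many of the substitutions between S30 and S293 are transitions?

1

Mismatches occur at site 4 (A/G, transition), site 11 (C/A, transversion), site 13 (A/U, transversion), site 16 (U/A, transversion).
Of the 4 differences, 1 transition and 3 transversions, so the answer is 1.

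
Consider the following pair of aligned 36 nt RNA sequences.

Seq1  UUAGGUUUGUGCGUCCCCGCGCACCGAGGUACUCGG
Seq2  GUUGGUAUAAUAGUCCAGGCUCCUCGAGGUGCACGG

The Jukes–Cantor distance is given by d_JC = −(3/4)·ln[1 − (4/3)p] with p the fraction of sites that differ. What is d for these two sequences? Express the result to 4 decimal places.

The sequences differ at positions 1 (U/G), 3 (A/U), 7 (U/A), 9 (G/A), 10 (U/A), 11 (G/U), 12 (C/A), 17 (C/A), 18 (C/G), 21 (G/U), 23 (A/C), 24 (C/U), 31 (A/G), 33 (U/A).
p = 14/36 = 0.388889.
d = −0.75 · ln(1 − (4/3)·0.388889) = −0.75 · ln(0.481481) = −0.75 · (-0.730889) = 0.5482.

0.5482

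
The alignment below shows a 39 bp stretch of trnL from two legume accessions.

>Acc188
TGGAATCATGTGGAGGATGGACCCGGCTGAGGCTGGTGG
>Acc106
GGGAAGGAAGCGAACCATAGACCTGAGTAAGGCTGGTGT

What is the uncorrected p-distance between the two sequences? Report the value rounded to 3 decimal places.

0.359

The sequences differ at positions 1 (T/G), 6 (T/G), 7 (C/G), 9 (T/A), 11 (T/C), 13 (G/A), 15 (G/C), 16 (G/C), 19 (G/A), 24 (C/T), 26 (G/A), 27 (C/G), 29 (G/A), 39 (G/T).
There are 14 differences over 39 sites, so p = 14/39 = 0.359.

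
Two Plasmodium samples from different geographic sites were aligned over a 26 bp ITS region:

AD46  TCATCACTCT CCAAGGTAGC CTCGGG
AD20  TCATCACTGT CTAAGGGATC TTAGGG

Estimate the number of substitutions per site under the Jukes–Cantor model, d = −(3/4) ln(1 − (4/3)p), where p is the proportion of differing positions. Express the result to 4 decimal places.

The sequences differ at positions 9 (C/G), 12 (C/T), 17 (T/G), 19 (G/T), 21 (C/T), 23 (C/A).
p = 6/26 = 0.230769.
d = −0.75 · ln(1 − (4/3)·0.230769) = −0.75 · ln(0.692308) = −0.75 · (-0.367724) = 0.2758.

0.2758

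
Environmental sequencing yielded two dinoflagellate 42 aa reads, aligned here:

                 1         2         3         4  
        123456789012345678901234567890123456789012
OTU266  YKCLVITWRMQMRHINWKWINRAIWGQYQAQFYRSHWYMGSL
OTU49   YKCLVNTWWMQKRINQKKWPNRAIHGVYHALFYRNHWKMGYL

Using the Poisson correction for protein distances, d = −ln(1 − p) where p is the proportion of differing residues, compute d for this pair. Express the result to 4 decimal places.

The sequences differ at positions 6 (I/N), 9 (R/W), 12 (M/K), 14 (H/I), 15 (I/N), 16 (N/Q), 17 (W/K), 20 (I/P), 25 (W/H), 27 (Q/V), 29 (Q/H), 31 (Q/L), 35 (S/N), 38 (Y/K), 41 (S/Y).
p = 15/42 = 0.357143.
d = −ln(1 − 0.357143) = −ln(0.642857) = 0.4418.

0.4418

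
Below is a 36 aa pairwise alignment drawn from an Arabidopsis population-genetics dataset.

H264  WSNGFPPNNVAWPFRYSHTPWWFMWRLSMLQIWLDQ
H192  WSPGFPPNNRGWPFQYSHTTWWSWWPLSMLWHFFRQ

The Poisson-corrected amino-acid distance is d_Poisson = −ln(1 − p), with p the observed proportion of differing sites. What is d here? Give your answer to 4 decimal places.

The sequences differ at positions 3 (N/P), 10 (V/R), 11 (A/G), 15 (R/Q), 20 (P/T), 23 (F/S), 24 (M/W), 26 (R/P), 31 (Q/W), 32 (I/H), 33 (W/F), 34 (L/F), 35 (D/R).
p = 13/36 = 0.361111.
d = −ln(1 − 0.361111) = −ln(0.638889) = 0.4480.

0.4480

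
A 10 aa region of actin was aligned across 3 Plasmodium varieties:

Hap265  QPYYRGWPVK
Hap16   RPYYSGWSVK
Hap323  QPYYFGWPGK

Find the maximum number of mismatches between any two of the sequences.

Pairwise Hamming distances:
  Hap265 vs Hap16: 3
  Hap265 vs Hap323: 2
  Hap16 vs Hap323: 4
The largest is 4, between Hap16 and Hap323.

4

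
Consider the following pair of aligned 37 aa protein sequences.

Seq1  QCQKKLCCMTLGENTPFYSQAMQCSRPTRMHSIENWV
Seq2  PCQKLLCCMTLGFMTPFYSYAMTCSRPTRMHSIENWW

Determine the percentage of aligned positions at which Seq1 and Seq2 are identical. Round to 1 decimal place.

The sequences differ at positions 1 (Q/P), 5 (K/L), 13 (E/F), 14 (N/M), 20 (Q/Y), 23 (Q/T), 37 (V/W).
30 of the 37 sites match, so the percent identity is 30/37 × 100 = 81.1%.

81.1%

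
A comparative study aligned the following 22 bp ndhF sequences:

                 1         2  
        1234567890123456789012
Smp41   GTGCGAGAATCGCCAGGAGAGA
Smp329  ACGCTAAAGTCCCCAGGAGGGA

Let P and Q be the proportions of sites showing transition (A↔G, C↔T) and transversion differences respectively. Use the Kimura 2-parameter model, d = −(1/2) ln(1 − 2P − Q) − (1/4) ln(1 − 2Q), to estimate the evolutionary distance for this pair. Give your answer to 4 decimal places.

The sequences differ at positions 1 (G/A, transition), 2 (T/C, transition), 5 (G/T, transversion), 7 (G/A, transition), 9 (A/G, transition), 12 (G/C, transversion), 20 (A/G, transition).
Of the 7 differences, 5 transitions and 2 transversions over 22 sites: P = 5/22 = 0.227273, Q = 2/22 = 0.090909.
d = −0.5·ln(0.454545) − 0.25·ln(0.818182) = −0.5·(-0.788458) − 0.25·(-0.200670) = 0.4444.

0.4444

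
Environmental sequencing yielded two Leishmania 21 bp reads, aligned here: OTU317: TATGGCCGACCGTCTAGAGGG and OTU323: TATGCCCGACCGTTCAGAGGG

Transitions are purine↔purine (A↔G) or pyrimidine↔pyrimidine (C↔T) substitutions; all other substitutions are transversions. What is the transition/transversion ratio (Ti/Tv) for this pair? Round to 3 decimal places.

2.000

Differing sites — 5:G/C (Tv); 14:C/T (Ti); 15:T/C (Ti).
Of the 3 differences, 2 transitions and 1 transversion, so Ti/Tv = 2/1 = 2.000.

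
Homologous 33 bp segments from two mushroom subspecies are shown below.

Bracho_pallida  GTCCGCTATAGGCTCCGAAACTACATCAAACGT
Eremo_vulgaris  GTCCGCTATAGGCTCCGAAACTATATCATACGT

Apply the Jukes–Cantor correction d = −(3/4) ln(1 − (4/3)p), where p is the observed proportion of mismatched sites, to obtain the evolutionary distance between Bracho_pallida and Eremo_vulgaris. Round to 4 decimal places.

0.0632

Mismatches occur at site 24 (C↔T), site 29 (A↔T).
p = 2/33 = 0.060606.
d = −0.75 · ln(1 − (4/3)·0.060606) = −0.75 · ln(0.919192) = −0.75 · (-0.084260) = 0.0632.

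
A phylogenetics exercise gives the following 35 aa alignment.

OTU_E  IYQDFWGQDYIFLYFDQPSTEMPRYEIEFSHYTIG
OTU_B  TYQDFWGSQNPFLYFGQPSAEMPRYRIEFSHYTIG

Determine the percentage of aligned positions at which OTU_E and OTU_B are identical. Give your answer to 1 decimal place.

The sequences differ at positions 1 (I/T), 8 (Q/S), 9 (D/Q), 10 (Y/N), 11 (I/P), 16 (D/G), 20 (T/A), 26 (E/R).
27 of the 35 sites match, so the percent identity is 27/35 × 100 = 77.1%.

77.1%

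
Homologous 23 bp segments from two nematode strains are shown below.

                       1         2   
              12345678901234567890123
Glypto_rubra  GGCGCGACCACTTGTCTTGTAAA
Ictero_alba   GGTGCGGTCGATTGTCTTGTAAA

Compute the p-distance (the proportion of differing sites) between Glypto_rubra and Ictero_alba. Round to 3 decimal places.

0.217

Mismatches occur at site 3 (C→T), site 7 (A→G), site 8 (C→T), site 10 (A→G), site 11 (C→A).
There are 5 differences over 23 sites, so p = 5/23 = 0.217.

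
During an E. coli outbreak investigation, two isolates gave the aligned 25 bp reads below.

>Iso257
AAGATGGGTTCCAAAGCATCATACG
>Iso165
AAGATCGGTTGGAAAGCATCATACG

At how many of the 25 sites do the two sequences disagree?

Differing sites — 6:G/C; 11:C/G; 12:C/G.
That gives 3 mismatches out of 25 aligned sites, so the Hamming distance is 3.

3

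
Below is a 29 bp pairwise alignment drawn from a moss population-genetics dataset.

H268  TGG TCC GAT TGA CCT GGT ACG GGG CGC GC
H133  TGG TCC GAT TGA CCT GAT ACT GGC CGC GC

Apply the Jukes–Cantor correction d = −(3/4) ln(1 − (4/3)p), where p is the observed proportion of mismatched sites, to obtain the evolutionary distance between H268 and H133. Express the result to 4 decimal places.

The sequences differ at positions 17 (G/A), 21 (G/T), 24 (G/C).
p = 3/29 = 0.103448.
d = −0.75 · ln(1 − (4/3)·0.103448) = −0.75 · ln(0.862069) = −0.75 · (-0.148420) = 0.1113.

0.1113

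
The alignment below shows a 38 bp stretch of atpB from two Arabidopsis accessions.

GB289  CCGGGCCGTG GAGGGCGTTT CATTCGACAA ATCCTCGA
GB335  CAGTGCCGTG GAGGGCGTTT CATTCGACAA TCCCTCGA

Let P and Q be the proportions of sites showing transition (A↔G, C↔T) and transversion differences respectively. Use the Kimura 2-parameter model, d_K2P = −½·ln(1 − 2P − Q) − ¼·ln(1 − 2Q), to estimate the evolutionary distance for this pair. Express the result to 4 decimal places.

0.1135

The sequences differ at positions 2 (C/A, transversion), 4 (G/T, transversion), 31 (A/T, transversion), 32 (T/C, transition).
Of the 4 differences, 1 transition and 3 transversions over 38 sites: P = 1/38 = 0.026316, Q = 3/38 = 0.078947.
d = −0.5·ln(0.868421) − 0.25·ln(0.842106) = −0.5·(-0.141079) − 0.25·(-0.171849) = 0.1135.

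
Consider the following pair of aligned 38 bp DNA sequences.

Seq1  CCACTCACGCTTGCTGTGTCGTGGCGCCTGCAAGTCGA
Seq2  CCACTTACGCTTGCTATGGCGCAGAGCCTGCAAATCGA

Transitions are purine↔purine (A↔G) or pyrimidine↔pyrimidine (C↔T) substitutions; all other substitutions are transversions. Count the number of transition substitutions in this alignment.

5

The sequences differ at positions 6 (C/T, transition), 16 (G/A, transition), 19 (T/G, transversion), 22 (T/C, transition), 23 (G/A, transition), 25 (C/A, transversion), 34 (G/A, transition).
Of the 7 differences, 5 transitions and 2 transversions, so the answer is 5.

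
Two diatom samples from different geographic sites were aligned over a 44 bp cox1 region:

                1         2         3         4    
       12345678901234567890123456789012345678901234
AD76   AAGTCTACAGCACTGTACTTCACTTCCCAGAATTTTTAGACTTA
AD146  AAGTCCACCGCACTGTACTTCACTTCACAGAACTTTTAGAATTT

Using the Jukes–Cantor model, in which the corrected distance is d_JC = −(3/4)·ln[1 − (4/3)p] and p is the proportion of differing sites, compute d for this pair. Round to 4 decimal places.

The sequences differ at positions 6 (T/C), 9 (A/C), 27 (C/A), 33 (T/C), 41 (C/A), 44 (A/T).
p = 6/44 = 0.136364.
d = −0.75 · ln(1 − (4/3)·0.136364) = −0.75 · ln(0.818181) = −0.75 · (-0.200672) = 0.1505.

0.1505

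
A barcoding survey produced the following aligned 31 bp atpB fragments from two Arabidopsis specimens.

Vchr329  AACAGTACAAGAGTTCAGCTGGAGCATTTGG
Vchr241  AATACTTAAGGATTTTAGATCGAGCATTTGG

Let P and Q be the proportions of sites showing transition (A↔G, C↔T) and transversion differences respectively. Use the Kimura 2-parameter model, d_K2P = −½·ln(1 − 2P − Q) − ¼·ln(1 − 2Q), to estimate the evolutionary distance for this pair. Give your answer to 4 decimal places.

The sequences differ at positions 3 (C/T, transition), 5 (G/C, transversion), 7 (A/T, transversion), 8 (C/A, transversion), 10 (A/G, transition), 13 (G/T, transversion), 16 (C/T, transition), 19 (C/A, transversion), 21 (G/C, transversion).
Of the 9 differences, 3 transitions and 6 transversions over 31 sites: P = 3/31 = 0.096774, Q = 6/31 = 0.193548.
d = −0.5·ln(0.612904) − 0.25·ln(0.612904) = −0.5·(-0.489547) − 0.25·(-0.489547) = 0.3672.

0.3672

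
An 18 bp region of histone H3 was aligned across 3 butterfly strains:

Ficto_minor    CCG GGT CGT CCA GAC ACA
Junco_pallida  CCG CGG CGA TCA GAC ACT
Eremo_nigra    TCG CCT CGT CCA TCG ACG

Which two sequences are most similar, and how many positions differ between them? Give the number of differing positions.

5

Pairwise Hamming distances:
  Ficto_minor vs Junco_pallida: 5
  Ficto_minor vs Eremo_nigra: 7
  Junco_pallida vs Eremo_nigra: 9
The smallest is 5, between Ficto_minor and Junco_pallida.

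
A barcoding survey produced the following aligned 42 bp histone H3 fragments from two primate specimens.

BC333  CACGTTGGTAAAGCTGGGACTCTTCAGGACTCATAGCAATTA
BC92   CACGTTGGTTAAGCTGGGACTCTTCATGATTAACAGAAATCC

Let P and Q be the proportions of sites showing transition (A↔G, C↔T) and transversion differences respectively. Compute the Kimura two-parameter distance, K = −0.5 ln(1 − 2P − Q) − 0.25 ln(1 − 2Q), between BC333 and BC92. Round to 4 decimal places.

Differing sites — 10:A/T (Tv); 27:G/T (Tv); 30:C/T (Ti); 32:C/A (Tv); 34:T/C (Ti); 37:C/A (Tv); 41:T/C (Ti); 42:A/C (Tv).
Of the 8 differences, 3 transitions and 5 transversions over 42 sites: P = 3/42 = 0.071429, Q = 5/42 = 0.119048.
d = −0.5·ln(0.738094) − 0.25·ln(0.761904) = −0.5·(-0.303684) − 0.25·(-0.271935) = 0.2198.

0.2198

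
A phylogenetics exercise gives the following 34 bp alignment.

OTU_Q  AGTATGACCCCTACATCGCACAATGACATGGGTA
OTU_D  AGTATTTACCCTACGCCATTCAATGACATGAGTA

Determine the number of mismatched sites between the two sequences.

Differing sites — 6:G/T; 7:A/T; 8:C/A; 15:A/G; 16:T/C; 18:G/A; 19:C/T; 20:A/T; 31:G/A.
That gives 9 mismatches out of 34 aligned sites, so the Hamming distance is 9.

9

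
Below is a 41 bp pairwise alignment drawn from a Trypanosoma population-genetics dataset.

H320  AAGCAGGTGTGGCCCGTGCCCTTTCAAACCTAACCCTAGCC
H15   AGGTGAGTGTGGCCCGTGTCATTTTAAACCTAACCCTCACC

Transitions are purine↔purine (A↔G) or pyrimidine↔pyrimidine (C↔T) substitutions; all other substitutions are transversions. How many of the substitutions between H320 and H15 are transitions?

7

Differing sites — 2:A/G (Ti); 4:C/T (Ti); 5:A/G (Ti); 6:G/A (Ti); 19:C/T (Ti); 21:C/A (Tv); 25:C/T (Ti); 38:A/C (Tv); 39:G/A (Ti).
Of the 9 differences, 7 transitions and 2 transversions, so the answer is 7.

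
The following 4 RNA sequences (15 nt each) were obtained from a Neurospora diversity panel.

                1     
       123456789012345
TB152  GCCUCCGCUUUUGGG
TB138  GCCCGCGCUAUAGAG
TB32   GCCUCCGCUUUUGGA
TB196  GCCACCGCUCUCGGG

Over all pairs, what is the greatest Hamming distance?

Pairwise Hamming distances:
  TB152 vs TB138: 5
  TB152 vs TB32: 1
  TB152 vs TB196: 3
  TB138 vs TB32: 6
  TB138 vs TB196: 5
  TB32 vs TB196: 4
The largest is 6, between TB138 and TB32.

6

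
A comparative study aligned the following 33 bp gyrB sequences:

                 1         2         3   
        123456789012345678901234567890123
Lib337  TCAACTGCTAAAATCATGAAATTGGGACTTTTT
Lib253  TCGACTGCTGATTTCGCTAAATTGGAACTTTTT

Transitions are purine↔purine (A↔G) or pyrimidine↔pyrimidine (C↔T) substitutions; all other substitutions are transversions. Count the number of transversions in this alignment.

3

The sequences differ at positions 3 (A/G, transition), 10 (A/G, transition), 12 (A/T, transversion), 13 (A/T, transversion), 16 (A/G, transition), 17 (T/C, transition), 18 (G/T, transversion), 26 (G/A, transition).
Of the 8 differences, 5 transitions and 3 transversions, so the answer is 3.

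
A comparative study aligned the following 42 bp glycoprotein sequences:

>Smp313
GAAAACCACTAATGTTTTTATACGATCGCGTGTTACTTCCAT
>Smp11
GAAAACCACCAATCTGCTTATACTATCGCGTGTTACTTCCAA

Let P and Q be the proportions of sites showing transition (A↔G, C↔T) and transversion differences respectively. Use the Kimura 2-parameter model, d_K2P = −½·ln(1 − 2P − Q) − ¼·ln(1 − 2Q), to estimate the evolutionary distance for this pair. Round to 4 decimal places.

0.1585

Differing sites — 10:T/C (Ti); 14:G/C (Tv); 16:T/G (Tv); 17:T/C (Ti); 24:G/T (Tv); 42:T/A (Tv).
Of the 6 differences, 2 transitions and 4 transversions over 42 sites: P = 2/42 = 0.047619, Q = 4/42 = 0.095238.
d = −0.5·ln(0.809524) − 0.25·ln(0.809524) = −0.5·(-0.211309) − 0.25·(-0.211309) = 0.1585.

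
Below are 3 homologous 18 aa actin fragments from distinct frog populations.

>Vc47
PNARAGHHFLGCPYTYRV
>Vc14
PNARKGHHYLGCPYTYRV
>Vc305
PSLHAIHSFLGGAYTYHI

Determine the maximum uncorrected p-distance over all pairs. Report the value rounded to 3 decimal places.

0.611

Pairwise Hamming distances:
  Vc47 vs Vc14: 2
  Vc47 vs Vc305: 9
  Vc14 vs Vc305: 11
The largest is 11 mismatches, between Vc14 and Vc305; p = 11/18 = 0.611.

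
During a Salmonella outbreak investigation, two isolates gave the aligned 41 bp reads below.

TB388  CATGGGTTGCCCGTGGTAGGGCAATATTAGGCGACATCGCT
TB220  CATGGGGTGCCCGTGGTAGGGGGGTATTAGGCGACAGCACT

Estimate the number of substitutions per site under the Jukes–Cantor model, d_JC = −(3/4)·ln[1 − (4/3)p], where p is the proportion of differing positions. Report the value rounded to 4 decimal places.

The sequences differ at positions 7 (T/G), 22 (C/G), 23 (A/G), 24 (A/G), 37 (T/G), 39 (G/A).
p = 6/41 = 0.146341.
d = −0.75 · ln(1 − (4/3)·0.146341) = −0.75 · ln(0.804879) = −0.75 · (-0.217063) = 0.1628.

0.1628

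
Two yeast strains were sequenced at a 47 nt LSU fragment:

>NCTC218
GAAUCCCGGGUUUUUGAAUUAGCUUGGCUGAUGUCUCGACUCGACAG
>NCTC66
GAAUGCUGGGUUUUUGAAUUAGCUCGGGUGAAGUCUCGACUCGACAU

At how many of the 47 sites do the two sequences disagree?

Differing sites — 5:C/G; 7:C/U; 25:U/C; 28:C/G; 32:U/A; 47:G/U.
That gives 6 mismatches out of 47 aligned sites, so the Hamming distance is 6.

6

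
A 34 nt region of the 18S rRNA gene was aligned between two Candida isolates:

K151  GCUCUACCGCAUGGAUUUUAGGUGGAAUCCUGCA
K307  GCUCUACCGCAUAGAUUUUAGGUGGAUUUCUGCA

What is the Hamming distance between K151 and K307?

3

Differing sites — 13:G/A; 27:A/U; 29:C/U.
That gives 3 mismatches out of 34 aligned sites, so the Hamming distance is 3.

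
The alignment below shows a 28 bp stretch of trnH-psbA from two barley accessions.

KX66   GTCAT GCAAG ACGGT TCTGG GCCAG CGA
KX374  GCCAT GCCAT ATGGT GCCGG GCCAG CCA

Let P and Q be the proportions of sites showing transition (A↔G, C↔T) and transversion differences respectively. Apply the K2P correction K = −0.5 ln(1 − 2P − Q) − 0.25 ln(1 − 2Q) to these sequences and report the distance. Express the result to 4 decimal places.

Mismatches occur at site 2 (T↔C, transition), site 8 (A↔C, transversion), site 10 (G↔T, transversion), site 12 (C↔T, transition), site 16 (T↔G, transversion), site 18 (T↔C, transition), site 27 (G↔C, transversion).
Of the 7 differences, 3 transitions and 4 transversions over 28 sites: P = 3/28 = 0.107143, Q = 4/28 = 0.142857.
d = −0.5·ln(0.642857) − 0.25·ln(0.714286) = −0.5·(-0.441833) − 0.25·(-0.336472) = 0.3050.

0.3050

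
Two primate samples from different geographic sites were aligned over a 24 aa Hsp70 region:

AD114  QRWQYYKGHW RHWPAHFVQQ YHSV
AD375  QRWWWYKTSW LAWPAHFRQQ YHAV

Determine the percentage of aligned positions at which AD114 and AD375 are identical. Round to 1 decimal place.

66.7%

Mismatches occur at site 4 (Q/W), site 5 (Y/W), site 8 (G/T), site 9 (H/S), site 11 (R/L), site 12 (H/A), site 18 (V/R), site 23 (S/A).
16 of the 24 sites match, so the percent identity is 16/24 × 100 = 66.7%.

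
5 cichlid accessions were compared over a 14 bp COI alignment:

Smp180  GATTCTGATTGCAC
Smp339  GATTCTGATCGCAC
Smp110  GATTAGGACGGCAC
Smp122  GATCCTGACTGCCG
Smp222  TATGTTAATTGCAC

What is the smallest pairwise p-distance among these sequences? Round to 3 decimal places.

0.071

Pairwise Hamming distances:
  Smp180 vs Smp339: 1
  Smp180 vs Smp110: 4
  Smp180 vs Smp122: 4
  Smp180 vs Smp222: 4
  Smp339 vs Smp110: 4
  Smp339 vs Smp122: 5
  Smp339 vs Smp222: 5
  Smp110 vs Smp122: 6
  Smp110 vs Smp222: 7
  Smp122 vs Smp222: 7
The smallest is 1 mismatch, between Smp180 and Smp339; p = 1/14 = 0.071.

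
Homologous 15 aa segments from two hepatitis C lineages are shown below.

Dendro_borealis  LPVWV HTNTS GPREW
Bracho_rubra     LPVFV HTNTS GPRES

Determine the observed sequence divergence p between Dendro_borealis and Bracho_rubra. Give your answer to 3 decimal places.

Differing sites — 4:W/F; 15:W/S.
There are 2 differences over 15 sites, so p = 2/15 = 0.133.

0.133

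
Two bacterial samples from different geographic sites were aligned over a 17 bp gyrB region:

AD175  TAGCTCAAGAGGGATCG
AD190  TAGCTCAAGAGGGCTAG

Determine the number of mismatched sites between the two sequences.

The sequences differ at positions 14 (A/C), 16 (C/A).
That gives 2 mismatches out of 17 aligned sites, so the Hamming distance is 2.

2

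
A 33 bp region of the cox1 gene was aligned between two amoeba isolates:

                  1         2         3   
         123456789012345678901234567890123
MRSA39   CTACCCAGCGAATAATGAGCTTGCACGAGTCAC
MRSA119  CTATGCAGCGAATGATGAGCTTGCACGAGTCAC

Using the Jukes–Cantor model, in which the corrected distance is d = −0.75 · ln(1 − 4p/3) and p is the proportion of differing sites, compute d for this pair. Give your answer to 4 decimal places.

0.0969

The sequences differ at positions 4 (C/T), 5 (C/G), 14 (A/G).
p = 3/33 = 0.090909.
d = −0.75 · ln(1 − (4/3)·0.090909) = −0.75 · ln(0.878788) = −0.75 · (-0.129212) = 0.0969.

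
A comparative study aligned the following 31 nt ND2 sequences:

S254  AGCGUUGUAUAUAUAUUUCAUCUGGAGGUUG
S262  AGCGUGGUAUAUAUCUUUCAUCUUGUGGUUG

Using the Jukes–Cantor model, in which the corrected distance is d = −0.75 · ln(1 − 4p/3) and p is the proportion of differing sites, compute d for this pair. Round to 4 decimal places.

Mismatches occur at site 6 (U↔G), site 15 (A↔C), site 24 (G↔U), site 26 (A↔U).
p = 4/31 = 0.129032.
d = −0.75 · ln(1 − (4/3)·0.129032) = −0.75 · ln(0.827957) = −0.75 · (-0.188794) = 0.1416.

0.1416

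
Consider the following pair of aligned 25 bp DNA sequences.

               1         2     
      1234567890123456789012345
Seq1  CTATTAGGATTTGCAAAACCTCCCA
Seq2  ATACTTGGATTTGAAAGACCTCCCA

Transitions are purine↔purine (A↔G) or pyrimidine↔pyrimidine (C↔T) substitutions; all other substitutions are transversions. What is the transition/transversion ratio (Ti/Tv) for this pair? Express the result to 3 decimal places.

Mismatches occur at site 1 (C↔A, transversion), site 4 (T↔C, transition), site 6 (A↔T, transversion), site 14 (C↔A, transversion), site 17 (A↔G, transition).
Of the 5 differences, 2 transitions and 3 transversions, so Ti/Tv = 2/3 = 0.667.

0.667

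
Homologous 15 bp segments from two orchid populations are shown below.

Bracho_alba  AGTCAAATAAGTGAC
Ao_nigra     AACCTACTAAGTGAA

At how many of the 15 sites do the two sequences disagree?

5

Differing sites — 2:G/A; 3:T/C; 5:A/T; 7:A/C; 15:C/A.
That gives 5 mismatches out of 15 aligned sites, so the Hamming distance is 5.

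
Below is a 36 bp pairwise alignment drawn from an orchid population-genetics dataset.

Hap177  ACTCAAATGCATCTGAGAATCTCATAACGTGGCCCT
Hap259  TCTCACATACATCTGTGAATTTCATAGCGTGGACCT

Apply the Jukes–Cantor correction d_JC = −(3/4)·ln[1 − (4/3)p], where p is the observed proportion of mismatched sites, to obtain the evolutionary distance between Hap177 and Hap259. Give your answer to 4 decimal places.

Mismatches occur at site 1 (A/T), site 6 (A/C), site 9 (G/A), site 16 (A/T), site 21 (C/T), site 27 (A/G), site 33 (C/A).
p = 7/36 = 0.194444.
d = −0.75 · ln(1 − (4/3)·0.194444) = −0.75 · ln(0.740741) = −0.75 · (-0.300104) = 0.2251.

0.2251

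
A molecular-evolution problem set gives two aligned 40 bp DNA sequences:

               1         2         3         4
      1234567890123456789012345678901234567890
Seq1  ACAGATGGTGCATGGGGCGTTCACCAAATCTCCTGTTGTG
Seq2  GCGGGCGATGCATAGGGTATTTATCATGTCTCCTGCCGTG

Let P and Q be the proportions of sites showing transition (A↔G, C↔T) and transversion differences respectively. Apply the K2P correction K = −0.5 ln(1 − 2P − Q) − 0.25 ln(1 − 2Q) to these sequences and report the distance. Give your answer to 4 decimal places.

Mismatches occur at site 1 (A→G, transition), site 3 (A→G, transition), site 5 (A→G, transition), site 6 (T→C, transition), site 8 (G→A, transition), site 14 (G→A, transition), site 18 (C→T, transition), site 19 (G→A, transition), site 22 (C→T, transition), site 24 (C→T, transition), site 27 (A→T, transversion), site 28 (A→G, transition), site 36 (T→C, transition), site 37 (T→C, transition).
Of the 14 differences, 13 transitions and 1 transversion over 40 sites: P = 13/40 = 0.325000, Q = 1/40 = 0.025000.
d = −0.5·ln(0.325000) − 0.25·ln(0.950000) = −0.5·(-1.123930) − 0.25·(-0.051293) = 0.5748.

0.5748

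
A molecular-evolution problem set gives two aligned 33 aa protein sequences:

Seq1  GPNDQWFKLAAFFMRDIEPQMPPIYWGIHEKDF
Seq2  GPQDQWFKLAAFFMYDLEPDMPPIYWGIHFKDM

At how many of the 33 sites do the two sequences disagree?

6

Differing sites — 3:N/Q; 15:R/Y; 17:I/L; 20:Q/D; 30:E/F; 33:F/M.
That gives 6 mismatches out of 33 aligned sites, so the Hamming distance is 6.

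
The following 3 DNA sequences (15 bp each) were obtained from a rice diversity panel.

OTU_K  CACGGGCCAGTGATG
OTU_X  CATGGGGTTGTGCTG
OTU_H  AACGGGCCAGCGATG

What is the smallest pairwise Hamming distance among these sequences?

Pairwise Hamming distances:
  OTU_K vs OTU_X: 5
  OTU_K vs OTU_H: 2
  OTU_X vs OTU_H: 7
The smallest is 2, between OTU_K and OTU_H.

2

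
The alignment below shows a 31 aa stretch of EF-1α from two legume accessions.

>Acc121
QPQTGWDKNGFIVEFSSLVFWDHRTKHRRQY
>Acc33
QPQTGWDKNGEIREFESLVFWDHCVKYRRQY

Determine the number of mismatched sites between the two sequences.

The sequences differ at positions 11 (F/E), 13 (V/R), 16 (S/E), 24 (R/C), 25 (T/V), 27 (H/Y).
That gives 6 mismatches out of 31 aligned sites, so the Hamming distance is 6.

6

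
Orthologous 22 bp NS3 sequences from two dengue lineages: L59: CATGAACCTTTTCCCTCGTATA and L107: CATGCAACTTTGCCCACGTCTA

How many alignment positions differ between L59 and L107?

5

Differing sites — 5:A/C; 7:C/A; 12:T/G; 16:T/A; 20:A/C.
That gives 5 mismatches out of 22 aligned sites, so the Hamming distance is 5.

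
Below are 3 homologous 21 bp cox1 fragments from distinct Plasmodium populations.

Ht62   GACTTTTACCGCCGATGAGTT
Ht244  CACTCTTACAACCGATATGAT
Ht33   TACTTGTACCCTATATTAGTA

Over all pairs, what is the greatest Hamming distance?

Pairwise Hamming distances:
  Ht62 vs Ht244: 7
  Ht62 vs Ht33: 8
  Ht244 vs Ht33: 12
The largest is 12, between Ht244 and Ht33.

12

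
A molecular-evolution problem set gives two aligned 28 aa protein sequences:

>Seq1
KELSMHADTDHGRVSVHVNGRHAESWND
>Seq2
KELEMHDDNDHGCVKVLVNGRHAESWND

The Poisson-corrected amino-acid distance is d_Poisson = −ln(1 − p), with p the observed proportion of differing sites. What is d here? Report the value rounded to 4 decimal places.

The sequences differ at positions 4 (S/E), 7 (A/D), 9 (T/N), 13 (R/C), 15 (S/K), 17 (H/L).
p = 6/28 = 0.214286.
d = −ln(1 − 0.214286) = −ln(0.785714) = 0.2412.

0.2412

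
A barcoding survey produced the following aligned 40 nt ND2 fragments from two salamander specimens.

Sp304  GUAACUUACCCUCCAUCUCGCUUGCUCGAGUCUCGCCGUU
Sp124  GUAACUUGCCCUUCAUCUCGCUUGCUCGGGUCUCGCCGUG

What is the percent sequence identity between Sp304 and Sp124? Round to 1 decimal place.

The sequences differ at positions 8 (A/G), 13 (C/U), 29 (A/G), 40 (U/G).
36 of the 40 sites match, so the percent identity is 36/40 × 100 = 90.0%.

90.0%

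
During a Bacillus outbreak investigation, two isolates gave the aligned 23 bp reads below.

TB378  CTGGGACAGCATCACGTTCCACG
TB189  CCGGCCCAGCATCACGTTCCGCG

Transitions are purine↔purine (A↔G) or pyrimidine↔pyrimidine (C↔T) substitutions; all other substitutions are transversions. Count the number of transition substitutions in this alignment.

The sequences differ at positions 2 (T/C, transition), 5 (G/C, transversion), 6 (A/C, transversion), 21 (A/G, transition).
Of the 4 differences, 2 transitions and 2 transversions, so the answer is 2.

2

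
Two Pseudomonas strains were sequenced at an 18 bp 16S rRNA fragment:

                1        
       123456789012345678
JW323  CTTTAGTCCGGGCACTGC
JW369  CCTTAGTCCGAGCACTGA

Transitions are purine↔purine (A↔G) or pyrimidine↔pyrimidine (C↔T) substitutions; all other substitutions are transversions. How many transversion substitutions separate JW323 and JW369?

Mismatches occur at site 2 (T↔C, transition), site 11 (G↔A, transition), site 18 (C↔A, transversion).
Of the 3 differences, 2 transitions and 1 transversion, so the answer is 1.

1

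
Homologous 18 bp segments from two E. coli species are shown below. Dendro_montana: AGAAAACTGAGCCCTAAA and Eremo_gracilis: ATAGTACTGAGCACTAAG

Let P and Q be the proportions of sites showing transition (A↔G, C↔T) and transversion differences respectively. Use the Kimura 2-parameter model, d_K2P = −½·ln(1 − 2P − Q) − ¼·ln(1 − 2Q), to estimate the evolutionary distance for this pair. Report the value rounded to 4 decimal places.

The sequences differ at positions 2 (G/T, transversion), 4 (A/G, transition), 5 (A/T, transversion), 13 (C/A, transversion), 18 (A/G, transition).
Of the 5 differences, 2 transitions and 3 transversions over 18 sites: P = 2/18 = 0.111111, Q = 3/18 = 0.166667.
d = −0.5·ln(0.611111) − 0.25·ln(0.666666) = −0.5·(-0.492477) − 0.25·(-0.405466) = 0.3476.

0.3476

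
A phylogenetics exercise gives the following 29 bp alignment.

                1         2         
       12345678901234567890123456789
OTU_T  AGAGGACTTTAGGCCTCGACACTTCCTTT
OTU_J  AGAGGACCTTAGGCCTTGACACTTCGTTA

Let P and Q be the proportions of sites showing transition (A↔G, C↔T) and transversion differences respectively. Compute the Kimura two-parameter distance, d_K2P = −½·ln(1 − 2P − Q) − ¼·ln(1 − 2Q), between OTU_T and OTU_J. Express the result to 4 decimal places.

0.1530

Mismatches occur at site 8 (T↔C, transition), site 17 (C↔T, transition), site 26 (C↔G, transversion), site 29 (T↔A, transversion).
Of the 4 differences, 2 transitions and 2 transversions over 29 sites: P = 2/29 = 0.068966, Q = 2/29 = 0.068966.
d = −0.5·ln(0.793102) − 0.25·ln(0.862068) = −0.5·(-0.231803) − 0.25·(-0.148421) = 0.1530.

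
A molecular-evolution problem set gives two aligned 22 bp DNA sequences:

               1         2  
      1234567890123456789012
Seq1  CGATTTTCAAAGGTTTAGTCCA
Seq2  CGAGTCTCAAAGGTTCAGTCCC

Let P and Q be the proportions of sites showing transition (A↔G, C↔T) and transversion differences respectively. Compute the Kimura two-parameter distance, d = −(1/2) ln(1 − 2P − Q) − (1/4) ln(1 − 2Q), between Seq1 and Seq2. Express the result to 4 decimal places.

0.2094

Differing sites — 4:T/G (Tv); 6:T/C (Ti); 16:T/C (Ti); 22:A/C (Tv).
Of the 4 differences, 2 transitions and 2 transversions over 22 sites: P = 2/22 = 0.090909, Q = 2/22 = 0.090909.
d = −0.5·ln(0.727273) − 0.25·ln(0.818182) = −0.5·(-0.318453) − 0.25·(-0.200670) = 0.2094.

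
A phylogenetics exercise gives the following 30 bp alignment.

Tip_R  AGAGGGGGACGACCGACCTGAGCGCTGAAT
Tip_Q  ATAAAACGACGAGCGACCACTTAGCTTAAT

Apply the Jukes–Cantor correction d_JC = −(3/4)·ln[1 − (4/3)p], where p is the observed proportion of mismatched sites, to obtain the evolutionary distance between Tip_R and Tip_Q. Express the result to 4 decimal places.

Differing sites — 2:G/T; 4:G/A; 5:G/A; 6:G/A; 7:G/C; 13:C/G; 19:T/A; 20:G/C; 21:A/T; 22:G/T; 23:C/A; 27:G/T.
p = 12/30 = 0.400000.
d = −0.75 · ln(1 − (4/3)·0.400000) = −0.75 · ln(0.466667) = −0.75 · (-0.762139) = 0.5716.

0.5716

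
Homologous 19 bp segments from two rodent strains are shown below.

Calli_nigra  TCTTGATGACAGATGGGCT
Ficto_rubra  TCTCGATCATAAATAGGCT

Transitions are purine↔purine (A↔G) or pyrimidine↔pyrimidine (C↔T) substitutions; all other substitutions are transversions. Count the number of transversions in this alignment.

The sequences differ at positions 4 (T/C, transition), 8 (G/C, transversion), 10 (C/T, transition), 12 (G/A, transition), 15 (G/A, transition).
Of the 5 differences, 4 transitions and 1 transversion, so the answer is 1.

1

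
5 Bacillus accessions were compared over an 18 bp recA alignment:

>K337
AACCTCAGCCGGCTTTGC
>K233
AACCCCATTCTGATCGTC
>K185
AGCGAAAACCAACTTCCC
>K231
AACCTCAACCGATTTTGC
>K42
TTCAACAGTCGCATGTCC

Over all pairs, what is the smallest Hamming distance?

3

Pairwise Hamming distances:
  K337 vs K233: 8
  K337 vs K185: 9
  K337 vs K231: 3
  K337 vs K42: 9
  K233 vs K185: 12
  K233 vs K231: 9
  K233 vs K42: 10
  K185 vs K231: 8
  K185 vs K42: 11
  K231 vs K42: 10
The smallest is 3, between K337 and K231.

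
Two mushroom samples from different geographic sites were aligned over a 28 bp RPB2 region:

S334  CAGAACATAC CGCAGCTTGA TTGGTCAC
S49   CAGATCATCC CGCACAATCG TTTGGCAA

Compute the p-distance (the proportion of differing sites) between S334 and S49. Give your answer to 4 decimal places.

0.3571

The sequences differ at positions 5 (A/T), 9 (A/C), 15 (G/C), 16 (C/A), 17 (T/A), 19 (G/C), 20 (A/G), 23 (G/T), 25 (T/G), 28 (C/A).
There are 10 differences over 28 sites, so p = 10/28 = 0.3571.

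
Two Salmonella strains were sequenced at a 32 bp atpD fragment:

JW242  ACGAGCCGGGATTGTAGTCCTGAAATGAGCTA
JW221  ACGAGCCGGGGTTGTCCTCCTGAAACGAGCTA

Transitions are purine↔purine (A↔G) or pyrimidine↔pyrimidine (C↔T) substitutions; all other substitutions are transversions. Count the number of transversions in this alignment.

2

Mismatches occur at site 11 (A↔G, transition), site 16 (A↔C, transversion), site 17 (G↔C, transversion), site 26 (T↔C, transition).
Of the 4 differences, 2 transitions and 2 transversions, so the answer is 2.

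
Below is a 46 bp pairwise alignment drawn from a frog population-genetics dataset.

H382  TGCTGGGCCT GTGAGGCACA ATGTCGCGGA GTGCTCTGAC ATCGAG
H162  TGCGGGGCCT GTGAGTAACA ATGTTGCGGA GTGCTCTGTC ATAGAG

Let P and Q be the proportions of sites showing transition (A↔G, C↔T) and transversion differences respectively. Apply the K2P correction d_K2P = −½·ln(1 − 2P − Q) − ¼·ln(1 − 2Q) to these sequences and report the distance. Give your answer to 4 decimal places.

0.1438

Differing sites — 4:T/G (Tv); 16:G/T (Tv); 17:C/A (Tv); 25:C/T (Ti); 39:A/T (Tv); 43:C/A (Tv).
Of the 6 differences, 1 transition and 5 transversions over 46 sites: P = 1/46 = 0.021739, Q = 5/46 = 0.108696.
d = −0.5·ln(0.847826) − 0.25·ln(0.782608) = −0.5·(-0.165080) − 0.25·(-0.245123) = 0.1438.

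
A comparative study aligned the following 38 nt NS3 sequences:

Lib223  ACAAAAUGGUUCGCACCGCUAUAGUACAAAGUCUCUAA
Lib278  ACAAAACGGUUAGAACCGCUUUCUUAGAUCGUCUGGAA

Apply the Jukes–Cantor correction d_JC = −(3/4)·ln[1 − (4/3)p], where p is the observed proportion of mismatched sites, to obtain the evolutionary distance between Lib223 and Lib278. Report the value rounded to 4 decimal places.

0.3658

The sequences differ at positions 7 (U/C), 12 (C/A), 14 (C/A), 21 (A/U), 23 (A/C), 24 (G/U), 27 (C/G), 29 (A/U), 30 (A/C), 35 (C/G), 36 (U/G).
p = 11/38 = 0.289474.
d = −0.75 · ln(1 − (4/3)·0.289474) = −0.75 · ln(0.614035) = −0.75 · (-0.487703) = 0.3658.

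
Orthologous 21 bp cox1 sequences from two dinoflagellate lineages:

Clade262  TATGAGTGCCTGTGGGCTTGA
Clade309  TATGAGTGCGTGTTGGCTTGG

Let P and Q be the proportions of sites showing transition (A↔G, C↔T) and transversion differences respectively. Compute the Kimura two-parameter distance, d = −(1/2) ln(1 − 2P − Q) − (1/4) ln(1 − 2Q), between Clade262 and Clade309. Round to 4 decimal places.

Differing sites — 10:C/G (Tv); 14:G/T (Tv); 21:A/G (Ti).
Of the 3 differences, 1 transition and 2 transversions over 21 sites: P = 1/21 = 0.047619, Q = 2/21 = 0.095238.
d = −0.5·ln(0.809524) − 0.25·ln(0.809524) = −0.5·(-0.211309) − 0.25·(-0.211309) = 0.1585.

0.1585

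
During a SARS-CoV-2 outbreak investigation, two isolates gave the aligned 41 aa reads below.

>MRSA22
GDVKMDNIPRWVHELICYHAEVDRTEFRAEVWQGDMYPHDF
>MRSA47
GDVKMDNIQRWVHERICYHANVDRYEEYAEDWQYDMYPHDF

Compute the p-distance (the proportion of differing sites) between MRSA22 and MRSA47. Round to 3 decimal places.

0.195

The sequences differ at positions 9 (P/Q), 15 (L/R), 21 (E/N), 25 (T/Y), 27 (F/E), 28 (R/Y), 31 (V/D), 34 (G/Y).
There are 8 differences over 41 sites, so p = 8/41 = 0.195.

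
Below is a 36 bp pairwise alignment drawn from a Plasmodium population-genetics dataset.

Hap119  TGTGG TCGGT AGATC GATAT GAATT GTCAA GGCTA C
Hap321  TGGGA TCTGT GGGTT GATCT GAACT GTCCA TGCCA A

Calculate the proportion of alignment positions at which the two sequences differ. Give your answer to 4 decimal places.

0.3333

Mismatches occur at site 3 (T↔G), site 5 (G↔A), site 8 (G↔T), site 11 (A↔G), site 13 (A↔G), site 15 (C↔T), site 19 (A↔C), site 24 (T↔C), site 29 (A↔C), site 31 (G↔T), site 34 (T↔C), site 36 (C↔A).
There are 12 differences over 36 sites, so p = 12/36 = 0.3333.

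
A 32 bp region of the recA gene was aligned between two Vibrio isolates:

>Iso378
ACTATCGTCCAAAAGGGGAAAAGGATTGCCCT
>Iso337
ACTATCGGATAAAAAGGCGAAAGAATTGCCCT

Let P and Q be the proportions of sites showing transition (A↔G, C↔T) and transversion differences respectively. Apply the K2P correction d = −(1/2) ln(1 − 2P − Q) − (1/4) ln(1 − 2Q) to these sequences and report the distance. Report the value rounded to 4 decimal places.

Differing sites — 8:T/G (Tv); 9:C/A (Tv); 10:C/T (Ti); 15:G/A (Ti); 18:G/C (Tv); 19:A/G (Ti); 24:G/A (Ti).
Of the 7 differences, 4 transitions and 3 transversions over 32 sites: P = 4/32 = 0.125000, Q = 3/32 = 0.093750.
d = −0.5·ln(0.656250) − 0.25·ln(0.812500) = −0.5·(-0.421213) − 0.25·(-0.207639) = 0.2625.

0.2625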